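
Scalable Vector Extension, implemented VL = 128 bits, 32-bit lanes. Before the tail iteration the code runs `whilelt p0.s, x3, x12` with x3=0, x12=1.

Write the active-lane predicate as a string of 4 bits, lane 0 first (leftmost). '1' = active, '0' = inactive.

register lanes = 128/32 = 4
p0[j] = (0+j < 1); true for j=0..0 → 1 lanes set
bits (lane 0 leftmost): 1000

predicate = 1000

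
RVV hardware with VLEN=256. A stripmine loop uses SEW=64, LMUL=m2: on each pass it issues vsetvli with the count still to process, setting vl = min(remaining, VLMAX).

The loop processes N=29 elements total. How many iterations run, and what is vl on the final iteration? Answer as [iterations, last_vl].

[iterations, last_vl] = [4, 5]

lanes per group: 256·2/64 = 8
29 elements at 8/iter → 4 passes, remainder 5 on the last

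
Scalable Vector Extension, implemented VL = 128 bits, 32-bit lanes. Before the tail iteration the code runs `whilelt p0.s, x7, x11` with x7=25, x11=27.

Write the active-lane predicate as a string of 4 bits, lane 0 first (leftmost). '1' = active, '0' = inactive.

128-bit reg / 32-bit elem → 4 lanes
p0[j] = (25+j < 27); true for j=0..1 → 2 lanes set
bits (lane 0 leftmost): 1100

predicate = 1100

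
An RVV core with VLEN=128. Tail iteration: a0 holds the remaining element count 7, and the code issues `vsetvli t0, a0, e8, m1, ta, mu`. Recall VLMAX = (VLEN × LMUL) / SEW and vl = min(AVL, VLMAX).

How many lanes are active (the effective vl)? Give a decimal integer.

VLMAX = VLEN×LMUL/SEW = 128×1/8 = 16
vl = min(AVL, VLMAX) = min(7, 16) = 7

vl = 7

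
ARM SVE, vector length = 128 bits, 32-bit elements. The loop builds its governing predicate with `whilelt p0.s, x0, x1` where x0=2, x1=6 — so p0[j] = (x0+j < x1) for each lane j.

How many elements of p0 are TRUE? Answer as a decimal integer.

vl = 4

lane count: 128 div 32 = 4
whilelt: lane j active iff 2+j < 6 → j < 4 → 4 active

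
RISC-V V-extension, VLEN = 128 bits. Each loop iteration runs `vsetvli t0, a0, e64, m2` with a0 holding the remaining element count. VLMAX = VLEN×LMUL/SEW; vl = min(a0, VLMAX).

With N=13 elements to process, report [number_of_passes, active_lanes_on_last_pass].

[iterations, last_vl] = [4, 1]

VLMAX = VLEN×LMUL/SEW = 128×2/64 = 4
iterations = ceil(13/4) = 4; final-pass vl = 1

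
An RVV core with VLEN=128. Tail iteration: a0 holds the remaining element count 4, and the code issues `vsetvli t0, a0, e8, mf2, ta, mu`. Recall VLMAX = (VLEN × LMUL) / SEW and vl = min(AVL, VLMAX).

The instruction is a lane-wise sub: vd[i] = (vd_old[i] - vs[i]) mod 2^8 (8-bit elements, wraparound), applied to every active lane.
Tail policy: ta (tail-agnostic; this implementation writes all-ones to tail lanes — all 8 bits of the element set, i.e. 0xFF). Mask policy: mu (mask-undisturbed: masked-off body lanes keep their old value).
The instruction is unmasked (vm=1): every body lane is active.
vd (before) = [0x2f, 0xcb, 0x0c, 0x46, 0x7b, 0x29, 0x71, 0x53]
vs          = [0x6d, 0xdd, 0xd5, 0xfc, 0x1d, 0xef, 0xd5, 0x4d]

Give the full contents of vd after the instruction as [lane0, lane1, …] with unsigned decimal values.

VLMAX = (128 × 1/2) / 8 = 8 lanes
vl ← min(4, 8) = 4
vd[0] sub(0x2f,0x6d) -> 0xc2
vd[1] sub(0xcb,0xdd) -> 0xee
vd[2] sub(0x0c,0xd5) -> 0x37
vd[3] sub(0x46,0xfc) -> 0x4a
vd[4] tail/ones -> 0xff
vd[5] tail/ones -> 0xff
vd[6] tail/ones -> 0xff
vd[7] tail/ones -> 0xff

vd = [194, 238, 55, 74, 255, 255, 255, 255]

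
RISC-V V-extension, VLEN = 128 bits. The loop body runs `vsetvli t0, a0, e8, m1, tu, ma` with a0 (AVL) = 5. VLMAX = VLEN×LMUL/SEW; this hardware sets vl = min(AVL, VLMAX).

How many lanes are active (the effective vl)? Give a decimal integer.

VLMAX = VLEN×LMUL/SEW = 128×1/8 = 16
vl = min(AVL, VLMAX) = min(5, 16) = 5

vl = 5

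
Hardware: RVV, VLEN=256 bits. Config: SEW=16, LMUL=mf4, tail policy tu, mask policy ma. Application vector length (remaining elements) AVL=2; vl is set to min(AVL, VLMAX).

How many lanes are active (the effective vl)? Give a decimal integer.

VLMAX = VLEN×LMUL/SEW = 256×1/4/16 = 4
AVL=2 ≤ VLMAX=4, so vl = 2

vl = 2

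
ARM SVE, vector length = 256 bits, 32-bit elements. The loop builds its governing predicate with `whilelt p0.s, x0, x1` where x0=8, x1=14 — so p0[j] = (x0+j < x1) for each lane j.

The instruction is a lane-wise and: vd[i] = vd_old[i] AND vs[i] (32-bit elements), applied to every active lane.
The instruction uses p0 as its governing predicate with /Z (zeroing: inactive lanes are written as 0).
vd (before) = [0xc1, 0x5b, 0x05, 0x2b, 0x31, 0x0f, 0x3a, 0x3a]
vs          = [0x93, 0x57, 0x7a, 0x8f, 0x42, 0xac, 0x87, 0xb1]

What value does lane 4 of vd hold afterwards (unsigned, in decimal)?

vd[4] = 0

register lanes = 256/32 = 8
p0[j] = (8+j < 14); true for j=0..5 → 6 lanes set
[0] and(0xc1,0x93) = 0x81
[1] and(0x5b,0x57) = 0x53
[2] and(0x05,0x7a) = 0x00
[3] and(0x2b,0x8f) = 0x0b
[4] and(0x31,0x42) = 0x00
[5] and(0x0f,0xac) = 0x0c
[6] tail/zero = 0x00
[7] tail/zero = 0x00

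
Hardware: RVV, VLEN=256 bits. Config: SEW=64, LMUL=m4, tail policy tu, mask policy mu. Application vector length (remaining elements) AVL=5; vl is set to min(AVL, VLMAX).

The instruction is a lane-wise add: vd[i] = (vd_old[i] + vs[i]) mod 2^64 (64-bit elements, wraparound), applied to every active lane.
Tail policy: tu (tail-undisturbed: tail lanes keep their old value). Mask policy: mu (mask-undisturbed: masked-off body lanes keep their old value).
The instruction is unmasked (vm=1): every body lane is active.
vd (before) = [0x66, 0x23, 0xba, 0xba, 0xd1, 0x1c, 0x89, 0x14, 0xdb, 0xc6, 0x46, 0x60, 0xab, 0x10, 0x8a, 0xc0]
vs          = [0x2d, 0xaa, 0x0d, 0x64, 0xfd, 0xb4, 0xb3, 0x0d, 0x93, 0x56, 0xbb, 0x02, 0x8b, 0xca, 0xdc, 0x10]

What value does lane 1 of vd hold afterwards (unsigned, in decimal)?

VLMAX = (256 × 4) / 64 = 16 lanes
AVL=5 ≤ VLMAX=16, so vl = 5
  i=0: add(0x66,0x2d) → 147
  i=1: add(0x23,0xaa) → 205
  i=2: add(0xba,0x0d) → 199
  i=3: add(0xba,0x64) → 286
  i=4: add(0xd1,0xfd) → 462
  i=5: tail/keep → 28
  i=6: tail/keep → 137
  i=7: tail/keep → 20
  i=8: tail/keep → 219
  i=9: tail/keep → 198
  i=10: tail/keep → 70
  i=11: tail/keep → 96
  i=12: tail/keep → 171
  i=13: tail/keep → 16
  i=14: tail/keep → 138
  i=15: tail/keep → 192

vd[1] = 205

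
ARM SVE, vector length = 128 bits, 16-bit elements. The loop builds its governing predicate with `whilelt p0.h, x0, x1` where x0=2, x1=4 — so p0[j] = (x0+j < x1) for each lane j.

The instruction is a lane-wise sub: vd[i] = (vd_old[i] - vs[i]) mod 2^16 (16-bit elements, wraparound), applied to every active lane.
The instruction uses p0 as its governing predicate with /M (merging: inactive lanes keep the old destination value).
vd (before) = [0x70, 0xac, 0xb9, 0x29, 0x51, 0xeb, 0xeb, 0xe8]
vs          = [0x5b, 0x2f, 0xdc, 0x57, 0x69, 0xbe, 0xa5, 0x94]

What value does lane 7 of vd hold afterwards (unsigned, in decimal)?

vd[7] = 232

lane count: 128 div 16 = 8
active while 2+j < 4, i.e. j ∈ [0,2) capped at 8 ⇒ 2
lane  0: sub(0x70,0x5b) ⇒ 0x15
lane  1: sub(0xac,0x2f) ⇒ 0x7d
lane  2: tail/keep ⇒ 0xb9
lane  3: tail/keep ⇒ 0x29
lane  4: tail/keep ⇒ 0x51
lane  5: tail/keep ⇒ 0xeb
lane  6: tail/keep ⇒ 0xeb
lane  7: tail/keep ⇒ 0xe8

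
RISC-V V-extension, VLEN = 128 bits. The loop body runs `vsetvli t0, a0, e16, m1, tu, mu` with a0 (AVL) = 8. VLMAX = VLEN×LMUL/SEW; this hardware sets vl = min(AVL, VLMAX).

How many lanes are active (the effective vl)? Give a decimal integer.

vl = 8

VLMAX = VLEN×LMUL/SEW = 128×1/16 = 8
vl ← min(8, 8) = 8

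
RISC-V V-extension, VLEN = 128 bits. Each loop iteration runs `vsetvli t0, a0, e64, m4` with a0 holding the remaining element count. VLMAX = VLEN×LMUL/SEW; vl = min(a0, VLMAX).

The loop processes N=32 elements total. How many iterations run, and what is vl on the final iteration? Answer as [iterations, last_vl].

VLMAX = VLEN×LMUL/SEW = 128×4/64 = 8
32 elements at 8/iter → 4 passes, remainder 8 on the last

[iterations, last_vl] = [4, 8]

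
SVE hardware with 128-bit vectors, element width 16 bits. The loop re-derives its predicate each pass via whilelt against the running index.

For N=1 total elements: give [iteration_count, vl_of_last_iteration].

[iterations, last_vl] = [1, 1]

128-bit reg / 16-bit elem → 8 lanes
1 elements at 8/iter → 1 passes, remainder 1 on the last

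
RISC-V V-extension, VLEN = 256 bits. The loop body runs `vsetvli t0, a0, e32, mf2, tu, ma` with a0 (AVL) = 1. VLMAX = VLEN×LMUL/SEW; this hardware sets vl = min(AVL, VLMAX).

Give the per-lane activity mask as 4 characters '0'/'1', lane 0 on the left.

predicate = 1000

lanes per group: 256·1/2/32 = 4
AVL=1 ≤ VLMAX=4, so vl = 1
bits (lane 0 leftmost): 1000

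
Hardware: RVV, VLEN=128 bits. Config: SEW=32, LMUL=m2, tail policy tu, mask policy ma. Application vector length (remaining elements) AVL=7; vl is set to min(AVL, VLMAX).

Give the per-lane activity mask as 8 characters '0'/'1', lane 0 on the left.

predicate = 11111110

VLMAX = VLEN×LMUL/SEW = 128×2/32 = 8
vl = min(AVL, VLMAX) = min(7, 8) = 7
bits (lane 0 leftmost): 11111110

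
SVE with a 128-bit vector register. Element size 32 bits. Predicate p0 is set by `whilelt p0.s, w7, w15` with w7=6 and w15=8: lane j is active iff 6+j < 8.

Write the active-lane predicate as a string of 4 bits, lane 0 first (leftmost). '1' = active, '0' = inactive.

predicate = 1100

register lanes = 128/32 = 4
active while 6+j < 8, i.e. j ∈ [0,2) capped at 4 ⇒ 2
bits (lane 0 leftmost): 1100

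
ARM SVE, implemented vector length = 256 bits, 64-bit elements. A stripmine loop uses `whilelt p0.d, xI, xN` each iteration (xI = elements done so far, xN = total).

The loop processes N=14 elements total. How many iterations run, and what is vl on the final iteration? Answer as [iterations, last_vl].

[iterations, last_vl] = [4, 2]

register lanes = 256/64 = 4
14 elements at 4/iter → 4 passes, remainder 2 on the last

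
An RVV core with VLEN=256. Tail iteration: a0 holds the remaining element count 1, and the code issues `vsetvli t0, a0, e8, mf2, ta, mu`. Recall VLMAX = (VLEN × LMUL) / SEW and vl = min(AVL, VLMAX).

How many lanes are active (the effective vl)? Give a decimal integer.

VLMAX = (256 × 1/2) / 8 = 16 lanes
vl = min(AVL, VLMAX) = min(1, 16) = 1

vl = 1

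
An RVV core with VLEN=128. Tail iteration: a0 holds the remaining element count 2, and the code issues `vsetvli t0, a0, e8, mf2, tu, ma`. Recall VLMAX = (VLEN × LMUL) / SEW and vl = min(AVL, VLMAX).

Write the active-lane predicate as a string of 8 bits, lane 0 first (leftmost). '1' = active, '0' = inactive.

predicate = 11000000

VLMAX = VLEN×LMUL/SEW = 128×1/2/8 = 8
AVL=2 ≤ VLMAX=8, so vl = 2
bits (lane 0 leftmost): 11000000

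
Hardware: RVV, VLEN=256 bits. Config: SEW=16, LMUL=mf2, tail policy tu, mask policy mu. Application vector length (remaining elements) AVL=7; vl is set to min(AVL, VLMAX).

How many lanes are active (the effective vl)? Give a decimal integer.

vl = 7

lanes per group: 256·1/2/16 = 8
vl ← min(7, 8) = 7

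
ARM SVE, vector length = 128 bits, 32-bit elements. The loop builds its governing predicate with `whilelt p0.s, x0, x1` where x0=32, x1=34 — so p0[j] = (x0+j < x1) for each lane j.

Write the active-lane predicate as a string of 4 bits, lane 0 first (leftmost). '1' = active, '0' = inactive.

register lanes = 128/32 = 4
whilelt: lane j active iff 32+j < 34 → j < 2 → 2 active
bits (lane 0 leftmost): 1100

predicate = 1100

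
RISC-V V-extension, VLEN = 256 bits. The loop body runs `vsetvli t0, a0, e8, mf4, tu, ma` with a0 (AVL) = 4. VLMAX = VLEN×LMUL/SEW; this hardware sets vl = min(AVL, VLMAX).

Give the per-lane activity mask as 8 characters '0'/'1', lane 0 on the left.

predicate = 11110000

lanes per group: 256·1/4/8 = 8
vl = min(AVL, VLMAX) = min(4, 8) = 4
bits (lane 0 leftmost): 11110000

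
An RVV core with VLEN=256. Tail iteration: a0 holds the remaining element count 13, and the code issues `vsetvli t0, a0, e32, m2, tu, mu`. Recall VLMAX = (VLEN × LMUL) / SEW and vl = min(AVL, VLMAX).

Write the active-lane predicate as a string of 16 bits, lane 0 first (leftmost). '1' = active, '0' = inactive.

VLMAX = VLEN×LMUL/SEW = 256×2/32 = 16
vl ← min(13, 16) = 13
bits (lane 0 leftmost): 1111111111111000

predicate = 1111111111111000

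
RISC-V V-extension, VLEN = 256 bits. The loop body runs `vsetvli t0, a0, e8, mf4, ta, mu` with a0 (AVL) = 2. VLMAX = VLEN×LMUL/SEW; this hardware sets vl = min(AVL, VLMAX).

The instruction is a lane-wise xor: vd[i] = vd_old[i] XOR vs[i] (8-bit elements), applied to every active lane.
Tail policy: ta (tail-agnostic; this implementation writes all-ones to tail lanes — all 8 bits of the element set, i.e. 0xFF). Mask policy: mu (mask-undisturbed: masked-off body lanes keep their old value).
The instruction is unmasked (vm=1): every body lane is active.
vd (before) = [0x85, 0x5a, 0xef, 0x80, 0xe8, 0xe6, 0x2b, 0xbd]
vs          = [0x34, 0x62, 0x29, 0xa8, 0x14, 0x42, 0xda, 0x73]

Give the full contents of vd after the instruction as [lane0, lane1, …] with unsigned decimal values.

vd = [177, 56, 255, 255, 255, 255, 255, 255]

VLMAX = VLEN×LMUL/SEW = 256×1/4/8 = 8
vl ← min(2, 8) = 2
[0] xor(0x85,0x34) = 0xb1
[1] xor(0x5a,0x62) = 0x38
[2] tail/ones = 0xff
[3] tail/ones = 0xff
[4] tail/ones = 0xff
[5] tail/ones = 0xff
[6] tail/ones = 0xff
[7] tail/ones = 0xff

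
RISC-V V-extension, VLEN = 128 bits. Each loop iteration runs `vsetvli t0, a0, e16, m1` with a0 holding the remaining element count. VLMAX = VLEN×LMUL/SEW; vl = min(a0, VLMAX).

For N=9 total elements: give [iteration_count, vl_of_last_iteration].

VLMAX = VLEN×LMUL/SEW = 128×1/16 = 8
iterations = ceil(9/8) = 2; final-pass vl = 1

[iterations, last_vl] = [2, 1]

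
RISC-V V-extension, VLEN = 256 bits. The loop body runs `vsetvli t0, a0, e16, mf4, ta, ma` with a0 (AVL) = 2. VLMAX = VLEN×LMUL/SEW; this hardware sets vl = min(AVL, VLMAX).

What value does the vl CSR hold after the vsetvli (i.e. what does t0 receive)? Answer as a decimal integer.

lanes per group: 256·1/4/16 = 4
vl = min(AVL, VLMAX) = min(2, 4) = 2

vl = 2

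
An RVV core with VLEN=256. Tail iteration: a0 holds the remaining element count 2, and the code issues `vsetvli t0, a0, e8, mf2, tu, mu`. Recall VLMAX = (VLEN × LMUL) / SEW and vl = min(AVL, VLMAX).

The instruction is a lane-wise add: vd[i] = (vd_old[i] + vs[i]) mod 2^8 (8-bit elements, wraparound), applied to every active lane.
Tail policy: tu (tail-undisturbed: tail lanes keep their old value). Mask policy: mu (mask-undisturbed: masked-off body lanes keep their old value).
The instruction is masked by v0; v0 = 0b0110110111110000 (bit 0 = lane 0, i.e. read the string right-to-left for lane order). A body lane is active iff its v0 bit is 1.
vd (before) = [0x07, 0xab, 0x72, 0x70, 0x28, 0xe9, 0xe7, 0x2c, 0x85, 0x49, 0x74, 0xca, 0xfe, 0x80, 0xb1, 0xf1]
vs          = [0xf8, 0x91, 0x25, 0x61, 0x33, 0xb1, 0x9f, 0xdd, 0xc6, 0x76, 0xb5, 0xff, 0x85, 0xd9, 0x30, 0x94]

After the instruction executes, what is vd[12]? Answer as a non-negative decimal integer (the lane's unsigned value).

vd[12] = 254

VLMAX = (256 × 1/2) / 8 = 16 lanes
vl ← min(2, 16) = 2
[0] mask-off/keep = 0x07
[1] mask-off/keep = 0xab
[2] tail/keep = 0x72
[3] tail/keep = 0x70
[4] tail/keep = 0x28
[5] tail/keep = 0xe9
[6] tail/keep = 0xe7
[7] tail/keep = 0x2c
[8] tail/keep = 0x85
[9] tail/keep = 0x49
[10] tail/keep = 0x74
[11] tail/keep = 0xca
[12] tail/keep = 0xfe
[13] tail/keep = 0x80
[14] tail/keep = 0xb1
[15] tail/keep = 0xf1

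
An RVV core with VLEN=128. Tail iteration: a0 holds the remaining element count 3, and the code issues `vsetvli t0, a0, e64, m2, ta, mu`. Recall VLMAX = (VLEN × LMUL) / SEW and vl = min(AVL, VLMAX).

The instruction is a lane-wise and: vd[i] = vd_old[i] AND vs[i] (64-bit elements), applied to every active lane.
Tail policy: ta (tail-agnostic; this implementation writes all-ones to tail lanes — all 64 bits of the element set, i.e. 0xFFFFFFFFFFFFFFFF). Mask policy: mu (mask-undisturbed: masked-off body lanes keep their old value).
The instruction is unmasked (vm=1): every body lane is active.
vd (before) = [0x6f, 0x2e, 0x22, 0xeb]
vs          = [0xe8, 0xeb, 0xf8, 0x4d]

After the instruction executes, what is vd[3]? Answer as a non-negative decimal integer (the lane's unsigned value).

vd[3] = 18446744073709551615

VLMAX = VLEN×LMUL/SEW = 128×2/64 = 4
vl = min(AVL, VLMAX) = min(3, 4) = 3
[0] and(0x6f,0xe8) = 0x68
[1] and(0x2e,0xeb) = 0x2a
[2] and(0x22,0xf8) = 0x20
[3] tail/ones = 0xffffffffffffffff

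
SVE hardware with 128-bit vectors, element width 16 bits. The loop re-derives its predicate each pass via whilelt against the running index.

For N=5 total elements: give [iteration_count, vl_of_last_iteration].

register lanes = 128/16 = 8
5 elements at 8/iter → 1 passes, remainder 5 on the last

[iterations, last_vl] = [1, 5]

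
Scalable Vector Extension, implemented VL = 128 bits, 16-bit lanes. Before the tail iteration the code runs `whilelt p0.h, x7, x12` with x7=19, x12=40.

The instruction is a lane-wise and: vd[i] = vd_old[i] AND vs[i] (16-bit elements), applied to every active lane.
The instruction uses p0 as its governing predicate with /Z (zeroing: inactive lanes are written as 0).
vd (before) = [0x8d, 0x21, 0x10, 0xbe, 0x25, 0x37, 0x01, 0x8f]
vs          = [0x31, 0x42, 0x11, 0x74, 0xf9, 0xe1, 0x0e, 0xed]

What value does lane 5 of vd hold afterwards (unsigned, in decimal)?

128-bit reg / 16-bit elem → 8 lanes
whilelt: lane j active iff 19+j < 40 → j < 21 → 8 active
  i=0: and(0x8d,0x31) → 1
  i=1: and(0x21,0x42) → 0
  i=2: and(0x10,0x11) → 16
  i=3: and(0xbe,0x74) → 52
  i=4: and(0x25,0xf9) → 33
  i=5: and(0x37,0xe1) → 33
  i=6: and(0x01,0x0e) → 0
  i=7: and(0x8f,0xed) → 141

vd[5] = 33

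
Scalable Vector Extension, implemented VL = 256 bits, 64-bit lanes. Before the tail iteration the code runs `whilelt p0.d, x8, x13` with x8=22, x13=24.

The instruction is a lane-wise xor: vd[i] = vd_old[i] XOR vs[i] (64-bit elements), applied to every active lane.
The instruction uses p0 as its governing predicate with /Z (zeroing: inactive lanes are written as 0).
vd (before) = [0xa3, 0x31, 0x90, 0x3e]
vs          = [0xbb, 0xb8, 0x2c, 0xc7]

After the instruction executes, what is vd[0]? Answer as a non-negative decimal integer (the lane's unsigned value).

lane count: 256 div 64 = 4
active while 22+j < 24, i.e. j ∈ [0,2) capped at 4 ⇒ 2
vd[0] xor(0xa3,0xbb) -> 0x18
vd[1] xor(0x31,0xb8) -> 0x89
vd[2] tail/zero -> 0x00
vd[3] tail/zero -> 0x00

vd[0] = 24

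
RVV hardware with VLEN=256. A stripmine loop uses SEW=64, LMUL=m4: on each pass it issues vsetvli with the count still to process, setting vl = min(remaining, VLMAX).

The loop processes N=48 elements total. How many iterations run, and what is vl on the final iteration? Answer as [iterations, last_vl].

VLMAX = VLEN×LMUL/SEW = 256×4/64 = 16
iterations = ceil(48/16) = 3; final-pass vl = 16

[iterations, last_vl] = [3, 16]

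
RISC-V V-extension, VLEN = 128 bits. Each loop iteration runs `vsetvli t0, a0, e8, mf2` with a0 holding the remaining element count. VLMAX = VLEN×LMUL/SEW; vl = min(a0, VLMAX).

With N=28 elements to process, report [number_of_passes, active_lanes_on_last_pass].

lanes per group: 128·1/2/8 = 8
N=28: ⌈28/8⌉ = 4 iters; last vl = 28 − 3×8 = 4

[iterations, last_vl] = [4, 4]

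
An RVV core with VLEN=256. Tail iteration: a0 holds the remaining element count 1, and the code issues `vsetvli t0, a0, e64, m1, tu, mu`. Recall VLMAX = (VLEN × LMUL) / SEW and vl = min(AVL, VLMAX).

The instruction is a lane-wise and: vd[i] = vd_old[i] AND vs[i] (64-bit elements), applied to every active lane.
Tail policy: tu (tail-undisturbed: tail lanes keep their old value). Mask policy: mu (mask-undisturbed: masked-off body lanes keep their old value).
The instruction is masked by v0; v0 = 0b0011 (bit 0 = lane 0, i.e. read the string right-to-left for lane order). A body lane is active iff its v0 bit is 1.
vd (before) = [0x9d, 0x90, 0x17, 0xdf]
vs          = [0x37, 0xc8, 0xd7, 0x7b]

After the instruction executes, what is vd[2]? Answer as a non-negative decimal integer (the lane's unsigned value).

vd[2] = 23

VLMAX = (256 × 1) / 64 = 4 lanes
vl ← min(1, 4) = 1
  i=0: and(0x9d,0x37) → 21
  i=1: tail/keep → 144
  i=2: tail/keep → 23
  i=3: tail/keep → 223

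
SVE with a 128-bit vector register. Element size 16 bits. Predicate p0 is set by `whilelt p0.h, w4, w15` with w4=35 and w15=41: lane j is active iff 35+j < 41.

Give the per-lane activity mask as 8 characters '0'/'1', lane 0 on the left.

register lanes = 128/16 = 8
p0[j] = (35+j < 41); true for j=0..5 → 6 lanes set
bits (lane 0 leftmost): 11111100

predicate = 11111100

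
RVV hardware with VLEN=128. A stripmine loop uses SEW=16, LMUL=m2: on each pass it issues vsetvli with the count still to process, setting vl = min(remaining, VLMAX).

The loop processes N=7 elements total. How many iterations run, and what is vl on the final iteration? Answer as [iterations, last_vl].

VLMAX = (128 × 2) / 16 = 16 lanes
N=7: ⌈7/16⌉ = 1 iters; last vl = 7 − 0×16 = 7

[iterations, last_vl] = [1, 7]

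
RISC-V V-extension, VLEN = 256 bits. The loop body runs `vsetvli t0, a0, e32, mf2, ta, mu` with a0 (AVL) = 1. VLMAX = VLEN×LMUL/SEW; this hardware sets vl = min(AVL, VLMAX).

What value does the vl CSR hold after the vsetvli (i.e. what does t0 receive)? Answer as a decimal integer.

vl = 1

lanes per group: 256·1/2/32 = 4
AVL=1 ≤ VLMAX=4, so vl = 1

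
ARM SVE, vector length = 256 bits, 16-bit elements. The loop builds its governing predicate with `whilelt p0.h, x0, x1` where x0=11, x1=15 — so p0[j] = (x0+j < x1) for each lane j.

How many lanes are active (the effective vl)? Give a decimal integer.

lane count: 256 div 16 = 16
whilelt: lane j active iff 11+j < 15 → j < 4 → 4 active

vl = 4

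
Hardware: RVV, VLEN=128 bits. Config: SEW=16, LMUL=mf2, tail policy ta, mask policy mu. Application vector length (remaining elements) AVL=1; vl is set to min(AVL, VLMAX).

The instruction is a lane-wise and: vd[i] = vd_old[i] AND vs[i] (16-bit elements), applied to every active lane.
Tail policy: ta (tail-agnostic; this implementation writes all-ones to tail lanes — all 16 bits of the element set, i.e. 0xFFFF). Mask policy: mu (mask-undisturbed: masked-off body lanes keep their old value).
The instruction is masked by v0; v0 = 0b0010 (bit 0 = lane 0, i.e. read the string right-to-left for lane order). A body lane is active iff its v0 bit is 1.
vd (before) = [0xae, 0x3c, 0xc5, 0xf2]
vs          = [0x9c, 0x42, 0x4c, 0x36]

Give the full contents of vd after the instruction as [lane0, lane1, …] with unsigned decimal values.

vd = [174, 65535, 65535, 65535]

VLMAX = VLEN×LMUL/SEW = 128×1/2/16 = 4
vl ← min(1, 4) = 1
lane  0: mask-off/keep ⇒ 0xae
lane  1: tail/ones ⇒ 0xffff
lane  2: tail/ones ⇒ 0xffff
lane  3: tail/ones ⇒ 0xffff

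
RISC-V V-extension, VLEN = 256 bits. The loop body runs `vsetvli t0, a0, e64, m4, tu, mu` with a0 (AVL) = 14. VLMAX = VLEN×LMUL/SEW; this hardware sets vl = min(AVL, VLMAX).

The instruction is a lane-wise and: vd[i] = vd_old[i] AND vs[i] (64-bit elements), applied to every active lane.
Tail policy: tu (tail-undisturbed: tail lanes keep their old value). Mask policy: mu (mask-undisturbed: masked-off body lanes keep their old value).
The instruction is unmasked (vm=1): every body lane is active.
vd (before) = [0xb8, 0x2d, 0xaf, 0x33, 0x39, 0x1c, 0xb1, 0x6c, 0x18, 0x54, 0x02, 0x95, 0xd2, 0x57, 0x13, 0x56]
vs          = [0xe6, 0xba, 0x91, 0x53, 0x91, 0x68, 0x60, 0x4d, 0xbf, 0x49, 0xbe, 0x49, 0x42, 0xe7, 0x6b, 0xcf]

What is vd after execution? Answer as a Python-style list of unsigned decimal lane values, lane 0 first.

VLMAX = VLEN×LMUL/SEW = 256×4/64 = 16
vl ← min(14, 16) = 14
lane  0: and(0xb8,0xe6) ⇒ 0xa0
lane  1: and(0x2d,0xba) ⇒ 0x28
lane  2: and(0xaf,0x91) ⇒ 0x81
lane  3: and(0x33,0x53) ⇒ 0x13
lane  4: and(0x39,0x91) ⇒ 0x11
lane  5: and(0x1c,0x68) ⇒ 0x08
lane  6: and(0xb1,0x60) ⇒ 0x20
lane  7: and(0x6c,0x4d) ⇒ 0x4c
lane  8: and(0x18,0xbf) ⇒ 0x18
lane  9: and(0x54,0x49) ⇒ 0x40
lane 10: and(0x02,0xbe) ⇒ 0x02
lane 11: and(0x95,0x49) ⇒ 0x01
lane 12: and(0xd2,0x42) ⇒ 0x42
lane 13: and(0x57,0xe7) ⇒ 0x47
lane 14: tail/keep ⇒ 0x13
lane 15: tail/keep ⇒ 0x56

vd = [160, 40, 129, 19, 17, 8, 32, 76, 24, 64, 2, 1, 66, 71, 19, 86]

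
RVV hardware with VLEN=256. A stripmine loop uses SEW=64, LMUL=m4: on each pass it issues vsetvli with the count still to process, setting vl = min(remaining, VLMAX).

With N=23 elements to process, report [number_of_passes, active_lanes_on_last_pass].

[iterations, last_vl] = [2, 7]

lanes per group: 256·4/64 = 16
N=23: ⌈23/16⌉ = 2 iters; last vl = 23 − 1×16 = 7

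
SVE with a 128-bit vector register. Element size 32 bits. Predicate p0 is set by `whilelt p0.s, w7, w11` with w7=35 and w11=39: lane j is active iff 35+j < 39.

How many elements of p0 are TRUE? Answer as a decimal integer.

vl = 4

128-bit reg / 32-bit elem → 4 lanes
active while 35+j < 39, i.e. j ∈ [0,4) capped at 4 ⇒ 4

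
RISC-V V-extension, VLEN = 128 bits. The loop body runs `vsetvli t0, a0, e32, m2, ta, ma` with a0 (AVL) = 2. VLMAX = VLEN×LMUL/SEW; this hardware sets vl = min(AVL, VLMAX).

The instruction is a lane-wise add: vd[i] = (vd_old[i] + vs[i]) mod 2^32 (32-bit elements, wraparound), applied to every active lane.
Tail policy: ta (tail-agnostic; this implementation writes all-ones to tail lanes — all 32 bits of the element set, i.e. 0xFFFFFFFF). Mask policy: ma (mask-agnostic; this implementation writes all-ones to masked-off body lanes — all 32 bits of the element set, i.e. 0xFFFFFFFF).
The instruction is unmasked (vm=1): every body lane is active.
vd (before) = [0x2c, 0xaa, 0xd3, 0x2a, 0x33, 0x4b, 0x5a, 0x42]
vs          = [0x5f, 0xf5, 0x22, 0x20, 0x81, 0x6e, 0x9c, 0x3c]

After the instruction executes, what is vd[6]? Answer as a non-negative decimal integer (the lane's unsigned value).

lanes per group: 128·2/32 = 8
vl = min(AVL, VLMAX) = min(2, 8) = 2
lane  0: add(0x2c,0x5f) ⇒ 0x8b
lane  1: add(0xaa,0xf5) ⇒ 0x19f
lane  2: tail/ones ⇒ 0xffffffff
lane  3: tail/ones ⇒ 0xffffffff
lane  4: tail/ones ⇒ 0xffffffff
lane  5: tail/ones ⇒ 0xffffffff
lane  6: tail/ones ⇒ 0xffffffff
lane  7: tail/ones ⇒ 0xffffffff

vd[6] = 4294967295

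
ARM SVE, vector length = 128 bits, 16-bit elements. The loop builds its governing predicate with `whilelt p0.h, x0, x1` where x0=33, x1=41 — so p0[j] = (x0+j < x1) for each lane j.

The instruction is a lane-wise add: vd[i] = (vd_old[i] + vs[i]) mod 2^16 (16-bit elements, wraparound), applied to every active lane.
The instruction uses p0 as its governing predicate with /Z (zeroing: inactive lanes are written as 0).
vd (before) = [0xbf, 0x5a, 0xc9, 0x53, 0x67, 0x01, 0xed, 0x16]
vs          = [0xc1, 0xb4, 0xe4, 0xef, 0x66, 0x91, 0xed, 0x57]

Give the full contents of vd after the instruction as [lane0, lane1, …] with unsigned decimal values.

lane count: 128 div 16 = 8
active while 33+j < 41, i.e. j ∈ [0,8) capped at 8 ⇒ 8
vd[0] add(0xbf,0xc1) -> 0x180
vd[1] add(0x5a,0xb4) -> 0x10e
vd[2] add(0xc9,0xe4) -> 0x1ad
vd[3] add(0x53,0xef) -> 0x142
vd[4] add(0x67,0x66) -> 0xcd
vd[5] add(0x01,0x91) -> 0x92
vd[6] add(0xed,0xed) -> 0x1da
vd[7] add(0x16,0x57) -> 0x6d

vd = [384, 270, 429, 322, 205, 146, 474, 109]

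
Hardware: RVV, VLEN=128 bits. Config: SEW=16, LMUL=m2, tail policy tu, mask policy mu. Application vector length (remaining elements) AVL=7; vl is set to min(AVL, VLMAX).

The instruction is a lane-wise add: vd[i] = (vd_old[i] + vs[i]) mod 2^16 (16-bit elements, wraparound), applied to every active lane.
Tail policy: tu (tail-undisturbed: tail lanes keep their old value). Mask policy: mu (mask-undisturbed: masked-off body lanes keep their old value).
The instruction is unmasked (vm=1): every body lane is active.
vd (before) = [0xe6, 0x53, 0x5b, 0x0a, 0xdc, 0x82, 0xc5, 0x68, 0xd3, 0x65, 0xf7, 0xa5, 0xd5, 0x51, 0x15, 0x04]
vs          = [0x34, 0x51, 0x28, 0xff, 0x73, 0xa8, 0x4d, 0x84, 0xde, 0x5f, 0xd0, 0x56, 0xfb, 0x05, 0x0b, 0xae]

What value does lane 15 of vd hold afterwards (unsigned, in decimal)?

vd[15] = 4

lanes per group: 128·2/16 = 16
vl ← min(7, 16) = 7
  i=0: add(0xe6,0x34) → 282
  i=1: add(0x53,0x51) → 164
  i=2: add(0x5b,0x28) → 131
  i=3: add(0x0a,0xff) → 265
  i=4: add(0xdc,0x73) → 335
  i=5: add(0x82,0xa8) → 298
  i=6: add(0xc5,0x4d) → 274
  i=7: tail/keep → 104
  i=8: tail/keep → 211
  i=9: tail/keep → 101
  i=10: tail/keep → 247
  i=11: tail/keep → 165
  i=12: tail/keep → 213
  i=13: tail/keep → 81
  i=14: tail/keep → 21
  i=15: tail/keep → 4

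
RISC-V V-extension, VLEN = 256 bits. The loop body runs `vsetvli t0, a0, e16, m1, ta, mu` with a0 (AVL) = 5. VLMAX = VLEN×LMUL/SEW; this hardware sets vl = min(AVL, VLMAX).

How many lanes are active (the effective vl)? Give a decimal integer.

vl = 5

lanes per group: 256·1/16 = 16
vl = min(AVL, VLMAX) = min(5, 16) = 5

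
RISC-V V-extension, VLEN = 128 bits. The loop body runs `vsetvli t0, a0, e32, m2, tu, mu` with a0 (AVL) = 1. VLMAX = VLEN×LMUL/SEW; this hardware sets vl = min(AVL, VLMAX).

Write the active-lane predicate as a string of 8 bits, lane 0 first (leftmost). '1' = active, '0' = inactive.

predicate = 10000000

VLMAX = (128 × 2) / 32 = 8 lanes
vl ← min(1, 8) = 1
bits (lane 0 leftmost): 10000000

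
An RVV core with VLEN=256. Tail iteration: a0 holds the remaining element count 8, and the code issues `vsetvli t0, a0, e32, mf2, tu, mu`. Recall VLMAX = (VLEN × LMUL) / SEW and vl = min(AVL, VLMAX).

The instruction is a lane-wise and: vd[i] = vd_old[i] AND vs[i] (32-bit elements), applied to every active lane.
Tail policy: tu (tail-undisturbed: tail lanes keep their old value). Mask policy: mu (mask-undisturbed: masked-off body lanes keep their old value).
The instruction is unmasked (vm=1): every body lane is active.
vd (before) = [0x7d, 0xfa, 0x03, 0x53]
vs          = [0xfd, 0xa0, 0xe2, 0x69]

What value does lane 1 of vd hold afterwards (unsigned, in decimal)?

lanes per group: 256·1/2/32 = 4
vl = min(AVL, VLMAX) = min(8, 4) = 4
  i=0: and(0x7d,0xfd) → 125
  i=1: and(0xfa,0xa0) → 160
  i=2: and(0x03,0xe2) → 2
  i=3: and(0x53,0x69) → 65

vd[1] = 160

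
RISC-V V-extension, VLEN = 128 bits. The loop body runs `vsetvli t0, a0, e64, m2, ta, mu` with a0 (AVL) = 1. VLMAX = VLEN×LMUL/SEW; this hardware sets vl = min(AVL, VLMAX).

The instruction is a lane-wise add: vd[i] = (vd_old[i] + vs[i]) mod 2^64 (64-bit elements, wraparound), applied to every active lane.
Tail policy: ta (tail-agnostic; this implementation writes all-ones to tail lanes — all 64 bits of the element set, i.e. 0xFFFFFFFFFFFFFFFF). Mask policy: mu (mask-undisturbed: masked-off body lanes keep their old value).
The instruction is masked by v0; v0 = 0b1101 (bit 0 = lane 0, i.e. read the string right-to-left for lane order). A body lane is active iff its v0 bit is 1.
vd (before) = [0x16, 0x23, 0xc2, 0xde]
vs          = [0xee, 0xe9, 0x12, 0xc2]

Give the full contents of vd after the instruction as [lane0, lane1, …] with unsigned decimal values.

vd = [260, 18446744073709551615, 18446744073709551615, 18446744073709551615]

lanes per group: 128·2/64 = 4
AVL=1 ≤ VLMAX=4, so vl = 1
vd[0] add(0x16,0xee) -> 0x104
vd[1] tail/ones -> 0xffffffffffffffff
vd[2] tail/ones -> 0xffffffffffffffff
vd[3] tail/ones -> 0xffffffffffffffff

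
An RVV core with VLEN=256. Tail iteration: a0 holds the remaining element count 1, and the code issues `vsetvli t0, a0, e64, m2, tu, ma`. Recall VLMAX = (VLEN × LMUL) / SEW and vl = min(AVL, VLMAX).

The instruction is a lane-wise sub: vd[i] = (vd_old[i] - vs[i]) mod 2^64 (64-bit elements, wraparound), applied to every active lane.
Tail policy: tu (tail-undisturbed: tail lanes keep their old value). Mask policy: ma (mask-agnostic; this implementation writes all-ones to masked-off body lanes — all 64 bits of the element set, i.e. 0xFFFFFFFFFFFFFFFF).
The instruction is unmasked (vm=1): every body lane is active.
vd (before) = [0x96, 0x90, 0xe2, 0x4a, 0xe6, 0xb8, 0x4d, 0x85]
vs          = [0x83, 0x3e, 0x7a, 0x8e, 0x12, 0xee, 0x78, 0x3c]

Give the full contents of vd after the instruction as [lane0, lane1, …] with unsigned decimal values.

VLMAX = VLEN×LMUL/SEW = 256×2/64 = 8
vl = min(AVL, VLMAX) = min(1, 8) = 1
  i=0: sub(0x96,0x83) → 19
  i=1: tail/keep → 144
  i=2: tail/keep → 226
  i=3: tail/keep → 74
  i=4: tail/keep → 230
  i=5: tail/keep → 184
  i=6: tail/keep → 77
  i=7: tail/keep → 133

vd = [19, 144, 226, 74, 230, 184, 77, 133]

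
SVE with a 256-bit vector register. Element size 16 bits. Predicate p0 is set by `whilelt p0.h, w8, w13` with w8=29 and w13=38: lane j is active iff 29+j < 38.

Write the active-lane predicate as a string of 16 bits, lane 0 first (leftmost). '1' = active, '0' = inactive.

register lanes = 256/16 = 16
p0[j] = (29+j < 38); true for j=0..8 → 9 lanes set
bits (lane 0 leftmost): 1111111110000000

predicate = 1111111110000000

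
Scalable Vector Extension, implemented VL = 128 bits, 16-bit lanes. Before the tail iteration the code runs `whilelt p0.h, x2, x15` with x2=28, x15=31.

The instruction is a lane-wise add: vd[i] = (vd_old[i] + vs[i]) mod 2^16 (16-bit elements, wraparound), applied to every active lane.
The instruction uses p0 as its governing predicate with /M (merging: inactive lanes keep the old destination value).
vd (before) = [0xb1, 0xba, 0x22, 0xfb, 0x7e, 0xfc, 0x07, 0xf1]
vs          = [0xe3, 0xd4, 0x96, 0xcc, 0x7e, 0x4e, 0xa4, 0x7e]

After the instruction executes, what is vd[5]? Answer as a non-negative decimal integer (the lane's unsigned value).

lane count: 128 div 16 = 8
active while 28+j < 31, i.e. j ∈ [0,3) capped at 8 ⇒ 3
  i=0: add(0xb1,0xe3) → 404
  i=1: add(0xba,0xd4) → 398
  i=2: add(0x22,0x96) → 184
  i=3: tail/keep → 251
  i=4: tail/keep → 126
  i=5: tail/keep → 252
  i=6: tail/keep → 7
  i=7: tail/keep → 241

vd[5] = 252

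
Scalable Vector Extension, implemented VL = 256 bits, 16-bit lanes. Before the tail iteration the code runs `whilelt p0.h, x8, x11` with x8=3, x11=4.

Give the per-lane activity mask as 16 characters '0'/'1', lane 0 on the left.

predicate = 1000000000000000

register lanes = 256/16 = 16
p0[j] = (3+j < 4); true for j=0..0 → 1 lanes set
bits (lane 0 leftmost): 1000000000000000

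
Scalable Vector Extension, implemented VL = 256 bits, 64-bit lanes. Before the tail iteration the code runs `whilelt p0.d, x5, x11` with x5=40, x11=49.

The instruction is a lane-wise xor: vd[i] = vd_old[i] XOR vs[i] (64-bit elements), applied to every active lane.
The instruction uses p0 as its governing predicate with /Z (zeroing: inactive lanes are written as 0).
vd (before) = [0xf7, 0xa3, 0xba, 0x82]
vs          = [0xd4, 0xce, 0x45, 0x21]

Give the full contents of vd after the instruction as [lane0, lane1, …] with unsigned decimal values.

256-bit reg / 64-bit elem → 4 lanes
whilelt: lane j active iff 40+j < 49 → j < 9 → 4 active
vd[0] xor(0xf7,0xd4) -> 0x23
vd[1] xor(0xa3,0xce) -> 0x6d
vd[2] xor(0xba,0x45) -> 0xff
vd[3] xor(0x82,0x21) -> 0xa3

vd = [35, 109, 255, 163]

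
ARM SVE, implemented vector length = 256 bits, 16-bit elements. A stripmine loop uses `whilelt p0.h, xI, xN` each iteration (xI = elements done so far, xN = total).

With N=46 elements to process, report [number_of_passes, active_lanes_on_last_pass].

[iterations, last_vl] = [3, 14]

256-bit reg / 16-bit elem → 16 lanes
N=46: ⌈46/16⌉ = 3 iters; last vl = 46 − 2×16 = 14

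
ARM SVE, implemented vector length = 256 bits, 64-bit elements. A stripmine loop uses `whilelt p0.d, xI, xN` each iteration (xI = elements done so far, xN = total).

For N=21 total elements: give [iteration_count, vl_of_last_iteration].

[iterations, last_vl] = [6, 1]

256-bit reg / 64-bit elem → 4 lanes
N=21: ⌈21/4⌉ = 6 iters; last vl = 21 − 5×4 = 1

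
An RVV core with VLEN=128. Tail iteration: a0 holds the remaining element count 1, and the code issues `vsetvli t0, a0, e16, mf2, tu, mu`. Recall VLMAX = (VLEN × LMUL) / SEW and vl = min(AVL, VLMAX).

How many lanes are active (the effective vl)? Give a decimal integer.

lanes per group: 128·1/2/16 = 4
vl = min(AVL, VLMAX) = min(1, 4) = 1

vl = 1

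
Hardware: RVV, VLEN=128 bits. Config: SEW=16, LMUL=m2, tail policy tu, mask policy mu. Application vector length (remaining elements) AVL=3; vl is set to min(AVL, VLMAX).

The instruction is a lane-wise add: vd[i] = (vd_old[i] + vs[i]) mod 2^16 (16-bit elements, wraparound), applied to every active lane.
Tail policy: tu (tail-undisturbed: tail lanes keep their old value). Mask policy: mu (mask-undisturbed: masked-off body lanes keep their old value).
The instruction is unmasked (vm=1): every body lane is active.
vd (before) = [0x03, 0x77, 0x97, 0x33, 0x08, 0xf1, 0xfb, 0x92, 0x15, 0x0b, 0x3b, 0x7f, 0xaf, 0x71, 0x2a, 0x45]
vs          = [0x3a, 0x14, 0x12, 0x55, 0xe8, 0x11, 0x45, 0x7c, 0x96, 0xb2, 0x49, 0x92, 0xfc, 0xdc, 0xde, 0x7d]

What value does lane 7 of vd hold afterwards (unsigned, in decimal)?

vd[7] = 146

VLMAX = (128 × 2) / 16 = 16 lanes
vl = min(AVL, VLMAX) = min(3, 16) = 3
[0] add(0x03,0x3a) = 0x3d
[1] add(0x77,0x14) = 0x8b
[2] add(0x97,0x12) = 0xa9
[3] tail/keep = 0x33
[4] tail/keep = 0x08
[5] tail/keep = 0xf1
[6] tail/keep = 0xfb
[7] tail/keep = 0x92
[8] tail/keep = 0x15
[9] tail/keep = 0x0b
[10] tail/keep = 0x3b
[11] tail/keep = 0x7f
[12] tail/keep = 0xaf
[13] tail/keep = 0x71
[14] tail/keep = 0x2a
[15] tail/keep = 0x45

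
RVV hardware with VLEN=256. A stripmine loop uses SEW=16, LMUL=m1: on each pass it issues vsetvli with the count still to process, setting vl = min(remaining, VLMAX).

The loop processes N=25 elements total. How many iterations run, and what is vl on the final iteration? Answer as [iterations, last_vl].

[iterations, last_vl] = [2, 9]

lanes per group: 256·1/16 = 16
25 elements at 16/iter → 2 passes, remainder 9 on the last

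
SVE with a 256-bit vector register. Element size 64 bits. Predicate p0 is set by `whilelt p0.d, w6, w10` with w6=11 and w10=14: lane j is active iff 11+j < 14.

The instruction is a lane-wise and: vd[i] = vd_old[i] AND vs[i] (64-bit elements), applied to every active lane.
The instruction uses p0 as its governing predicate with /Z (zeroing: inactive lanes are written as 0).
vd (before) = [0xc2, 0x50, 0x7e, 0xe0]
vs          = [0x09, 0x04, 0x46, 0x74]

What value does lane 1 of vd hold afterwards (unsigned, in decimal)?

256-bit reg / 64-bit elem → 4 lanes
p0[j] = (11+j < 14); true for j=0..2 → 3 lanes set
lane  0: and(0xc2,0x09) ⇒ 0x00
lane  1: and(0x50,0x04) ⇒ 0x00
lane  2: and(0x7e,0x46) ⇒ 0x46
lane  3: tail/zero ⇒ 0x00

vd[1] = 0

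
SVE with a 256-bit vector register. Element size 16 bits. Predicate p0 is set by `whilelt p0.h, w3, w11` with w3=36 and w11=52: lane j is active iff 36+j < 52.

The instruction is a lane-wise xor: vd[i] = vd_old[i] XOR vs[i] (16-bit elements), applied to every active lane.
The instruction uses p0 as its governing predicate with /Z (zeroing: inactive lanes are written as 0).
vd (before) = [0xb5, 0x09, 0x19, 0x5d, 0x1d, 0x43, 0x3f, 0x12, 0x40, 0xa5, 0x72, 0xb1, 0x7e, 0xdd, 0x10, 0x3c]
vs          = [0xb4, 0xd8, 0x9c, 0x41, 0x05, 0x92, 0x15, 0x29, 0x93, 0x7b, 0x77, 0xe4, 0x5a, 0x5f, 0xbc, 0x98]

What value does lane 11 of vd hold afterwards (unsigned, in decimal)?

vd[11] = 85

lane count: 256 div 16 = 16
p0[j] = (36+j < 52); true for j=0..15 → 16 lanes set
vd[0] xor(0xb5,0xb4) -> 0x01
vd[1] xor(0x09,0xd8) -> 0xd1
vd[2] xor(0x19,0x9c) -> 0x85
vd[3] xor(0x5d,0x41) -> 0x1c
vd[4] xor(0x1d,0x05) -> 0x18
vd[5] xor(0x43,0x92) -> 0xd1
vd[6] xor(0x3f,0x15) -> 0x2a
vd[7] xor(0x12,0x29) -> 0x3b
vd[8] xor(0x40,0x93) -> 0xd3
vd[9] xor(0xa5,0x7b) -> 0xde
vd[10] xor(0x72,0x77) -> 0x05
vd[11] xor(0xb1,0xe4) -> 0x55
vd[12] xor(0x7e,0x5a) -> 0x24
vd[13] xor(0xdd,0x5f) -> 0x82
vd[14] xor(0x10,0xbc) -> 0xac
vd[15] xor(0x3c,0x98) -> 0xa4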